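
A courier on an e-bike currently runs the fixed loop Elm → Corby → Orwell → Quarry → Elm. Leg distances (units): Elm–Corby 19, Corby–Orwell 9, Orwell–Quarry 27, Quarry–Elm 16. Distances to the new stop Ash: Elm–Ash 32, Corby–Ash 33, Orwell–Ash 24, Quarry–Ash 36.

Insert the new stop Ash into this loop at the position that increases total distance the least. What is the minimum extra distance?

+33 — insert Ash between Orwell and Quarry.

Insertion cost between consecutive stops i–j is d(i,Ash) + d(Ash,j) − d(i,j):
  between Elm and Corby: 32 + 33 − 19 = 46
  between Corby and Orwell: 33 + 24 − 9 = 48
  between Orwell and Quarry: 24 + 36 − 27 = 33
  between Quarry and Elm: 36 + 32 − 16 = 52
Cheapest insertion is between Orwell and Quarry, adding 33.
New total = 71 + 33 = 104.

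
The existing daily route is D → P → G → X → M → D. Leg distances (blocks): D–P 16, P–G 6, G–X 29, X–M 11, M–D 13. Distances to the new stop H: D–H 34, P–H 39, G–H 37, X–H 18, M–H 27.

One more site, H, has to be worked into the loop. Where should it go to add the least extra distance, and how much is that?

+26 blocks — insert H between G and X.

Insertion cost between consecutive stops i–j is d(i,H) + d(H,j) − d(i,j):
  between D and P: 34 + 39 − 16 = 57
  between P and G: 39 + 37 − 6 = 70
  between G and X: 37 + 18 − 29 = 26
  between X and M: 18 + 27 − 11 = 34
  between M and D: 27 + 34 − 13 = 48
Cheapest insertion is between G and X, adding 26.
New total = 75 + 26 = 101.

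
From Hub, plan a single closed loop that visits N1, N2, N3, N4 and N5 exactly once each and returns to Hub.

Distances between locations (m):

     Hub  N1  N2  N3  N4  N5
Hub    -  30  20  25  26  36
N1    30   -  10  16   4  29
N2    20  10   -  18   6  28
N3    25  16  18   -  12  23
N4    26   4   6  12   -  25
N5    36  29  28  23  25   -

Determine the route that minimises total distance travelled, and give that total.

There are 60 distinct closed tours to check (reversals are equivalent).
Hub → N1 → N2 → N3 → N4 → N5 → Hub: 30+10+18+12+25+36 = 131
Hub → N1 → N2 → N3 → N5 → N4 → Hub: 30+10+18+23+25+26 = 132
Hub → N1 → N2 → N4 → N3 → N5 → Hub: 30+10+6+12+23+36 = 117
Hub → N1 → N2 → N4 → N5 → N3 → Hub: 30+10+6+25+23+25 = 119
Hub → N1 → N2 → N5 → N3 → N4 → Hub: 30+10+28+23+12+26 = 129
Hub → N1 → N2 → N5 → N4 → N3 → Hub: 30+10+28+25+12+25 = 130
Hub → N1 → N3 → N2 → N4 → N5 → Hub: 30+16+18+6+25+36 = 131
Hub → N1 → N3 → N2 → N5 → N4 → Hub: 30+16+18+28+25+26 = 143
Hub → N1 → N3 → N4 → N2 → N5 → Hub: 30+16+12+6+28+36 = 128
Hub → N1 → N3 → N4 → N5 → N2 → Hub: 30+16+12+25+28+20 = 131
Hub → N1 → N3 → N5 → N2 → N4 → Hub: 30+16+23+28+6+26 = 129
Hub → N1 → N3 → N5 → N4 → N2 → Hub: 30+16+23+25+6+20 = 120
Hub → N1 → N4 → N2 → N3 → N5 → Hub: 30+4+6+18+23+36 = 117
Hub → N1 → N4 → N2 → N5 → N3 → Hub: 30+4+6+28+23+25 = 116
… (46 more)
Hub → N2 → N1 → N4 → N3 → N5 → Hub: 20+10+4+12+23+36 = 105  ← best
The minimum is 105.
One optimal route: Hub → N2 → N1 → N4 → N3 → N5 → Hub (or its reverse).

Minimum total distance: 105 m.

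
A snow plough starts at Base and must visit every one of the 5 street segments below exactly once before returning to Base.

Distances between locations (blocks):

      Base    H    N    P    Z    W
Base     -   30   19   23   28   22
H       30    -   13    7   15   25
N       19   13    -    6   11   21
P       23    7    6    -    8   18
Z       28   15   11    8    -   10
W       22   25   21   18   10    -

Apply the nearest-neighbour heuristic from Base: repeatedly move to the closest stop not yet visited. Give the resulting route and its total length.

At Base the remaining stops are N 19, W 22, P 23, Z 28, H 30; go to N.
At N the remaining stops are P 6, Z 11, H 13, W 21; go to P.
At P the remaining stops are H 7, Z 8, W 18; go to H.
At H the remaining stops are Z 15, W 25; go to Z.
At Z the remaining stops are W 10; go to W.
Return W→Base: 22.
Total = 19 + 6 + 7 + 15 + 10 + 22 = 79.

Total distance 79 blocks via the nearest-neighbour route Base → N → P → H → Z → W → Base.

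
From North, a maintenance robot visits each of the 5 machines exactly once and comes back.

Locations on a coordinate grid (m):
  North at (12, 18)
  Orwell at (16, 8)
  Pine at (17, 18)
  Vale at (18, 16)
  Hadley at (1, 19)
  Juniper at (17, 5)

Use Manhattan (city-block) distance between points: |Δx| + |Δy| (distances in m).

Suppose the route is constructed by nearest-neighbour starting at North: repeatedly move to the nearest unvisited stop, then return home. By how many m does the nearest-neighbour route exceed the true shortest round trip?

North: Pine=5, Vale=8, Hadley=12, Orwell=14, Juniper=18 ⇒ Pine
Pine: Vale=3, Orwell=11, Juniper=13, Hadley=17 ⇒ Vale
Vale: Orwell=10, Juniper=12, Hadley=20 ⇒ Orwell
Orwell: Juniper=4, Hadley=26 ⇒ Juniper
Juniper: Hadley=30 ⇒ Hadley
NN route North → Pine → Vale → Orwell → Juniper → Hadley → North costs 64.
Optimal: North → Orwell → Juniper → Vale → Pine → Hadley → North costs 62 (by enumerating all 60 distinct tours).
Excess = 64 − 62 = 2.

2 m longer than the optimal tour.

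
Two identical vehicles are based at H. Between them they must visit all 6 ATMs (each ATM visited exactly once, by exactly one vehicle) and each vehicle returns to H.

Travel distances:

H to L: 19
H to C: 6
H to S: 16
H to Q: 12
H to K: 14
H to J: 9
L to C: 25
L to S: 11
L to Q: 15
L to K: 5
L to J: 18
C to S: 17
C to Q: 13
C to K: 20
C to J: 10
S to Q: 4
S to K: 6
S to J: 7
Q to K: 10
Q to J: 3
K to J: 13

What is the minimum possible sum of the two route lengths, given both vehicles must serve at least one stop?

There are 2^5 − 1 = 31 ways to divide the 6 stops into two non-empty groups. For each, the best each vehicle can do is its own shortest tour through its group:
  {L} + {C, S, Q, K, J}: 38 + 43 = 81
  {C} + {L, S, Q, K, J}: 12 + 46 = 58
  {L, C} + {S, Q, K, J}: 50 + 36 = 86
  {S} + {L, C, Q, K, J}: 32 + 53 = 85
  {L, S} + {C, Q, K, J}: 46 + 43 = 89
  {C, S} + {L, Q, K, J}: 39 + 46 = 85
  … (31 splits in total)
Best: vehicle 1 H → C → H = 12; vehicle 2 H → L → K → S → Q → J → H = 46; combined 58.

Minimum combined distance: 58.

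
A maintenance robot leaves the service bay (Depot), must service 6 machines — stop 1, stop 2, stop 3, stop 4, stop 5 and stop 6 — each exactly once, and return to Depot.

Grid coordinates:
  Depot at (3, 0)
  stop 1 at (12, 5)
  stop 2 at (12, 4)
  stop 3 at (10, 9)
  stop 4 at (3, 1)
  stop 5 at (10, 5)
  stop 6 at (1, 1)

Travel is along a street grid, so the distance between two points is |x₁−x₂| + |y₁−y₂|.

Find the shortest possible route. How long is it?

With 6 stops there are 6!/2 = 360 distinct round trips (a route and its reverse cost the same).
Depot-stop 1-stop 2-stop 3-stop 4-stop 5-stop 6-Depot: 14+1+7+15+11+13+3 = 64
Depot-stop 1-stop 2-stop 3-stop 4-stop 6-stop 5-Depot: 14+1+7+15+2+13+12 = 64
Depot-stop 1-stop 2-stop 3-stop 5-stop 4-stop 6-Depot: 14+1+7+4+11+2+3 = 42
Depot-stop 1-stop 2-stop 3-stop 5-stop 6-stop 4-Depot: 14+1+7+4+13+2+1 = 42
Depot-stop 1-stop 2-stop 3-stop 6-stop 4-stop 5-Depot: 14+1+7+17+2+11+12 = 64
Depot-stop 1-stop 2-stop 3-stop 6-stop 5-stop 4-Depot: 14+1+7+17+13+11+1 = 64
Depot-stop 1-stop 2-stop 4-stop 3-stop 5-stop 6-Depot: 14+1+12+15+4+13+3 = 62
Depot-stop 1-stop 2-stop 4-stop 3-stop 6-stop 5-Depot: 14+1+12+15+17+13+12 = 84
… (352 more)
Depot-stop 2-stop 1-stop 3-stop 5-stop 4-stop 6-Depot: 13+1+6+4+11+2+3 = 40  ← best
The minimum is 40.
One optimal route: Depot → stop 2 → stop 1 → stop 3 → stop 5 → stop 4 → stop 6 → Depot (or its reverse).

Shortest round trip = 40.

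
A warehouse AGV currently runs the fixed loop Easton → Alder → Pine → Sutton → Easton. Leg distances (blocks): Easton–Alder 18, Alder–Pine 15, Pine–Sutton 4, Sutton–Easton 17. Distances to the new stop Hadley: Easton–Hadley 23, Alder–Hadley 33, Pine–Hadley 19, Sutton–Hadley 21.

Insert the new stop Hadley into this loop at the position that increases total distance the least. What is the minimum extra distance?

Insertion cost between consecutive stops i–j is d(i,Hadley) + d(Hadley,j) − d(i,j):
  between Easton and Alder: 23 + 33 − 18 = 38
  between Alder and Pine: 33 + 19 − 15 = 37
  between Pine and Sutton: 19 + 21 − 4 = 36
  between Sutton and Easton: 21 + 23 − 17 = 27
Cheapest insertion is between Sutton and Easton, adding 27.
New total = 54 + 27 = 81.

Minimum extra distance: 27 blocks, inserting Hadley between Sutton and Easton.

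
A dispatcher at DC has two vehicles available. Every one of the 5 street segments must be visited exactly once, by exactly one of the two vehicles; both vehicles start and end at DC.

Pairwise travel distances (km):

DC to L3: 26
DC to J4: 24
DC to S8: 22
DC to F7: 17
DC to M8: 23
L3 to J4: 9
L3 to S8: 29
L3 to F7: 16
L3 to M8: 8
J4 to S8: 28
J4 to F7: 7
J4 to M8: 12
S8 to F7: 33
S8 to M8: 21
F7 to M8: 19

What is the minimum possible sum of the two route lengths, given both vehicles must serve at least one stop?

Minimum combined distance: 108 km.

Try each way of splitting the stops between the two vehicles (each non-empty) and, for each split, find the best tour for each vehicle:
  {L3} + {J4, S8, F7, M8}: 52 + 79 = 131
  {J4} + {L3, S8, F7, M8}: 48 + 84 = 132
  {L3, J4} + {S8, F7, M8}: 59 + 79 = 138
  {S8} + {L3, J4, F7, M8}: 44 + 64 = 108
  {L3, S8} + {J4, F7, M8}: 77 + 59 = 136
  {J4, S8} + {L3, F7, M8}: 74 + 64 = 138
  … (15 splits in total)
Best: vehicle 1 DC → S8 → DC = 44; vehicle 2 DC → F7 → J4 → L3 → M8 → DC = 64; combined 108.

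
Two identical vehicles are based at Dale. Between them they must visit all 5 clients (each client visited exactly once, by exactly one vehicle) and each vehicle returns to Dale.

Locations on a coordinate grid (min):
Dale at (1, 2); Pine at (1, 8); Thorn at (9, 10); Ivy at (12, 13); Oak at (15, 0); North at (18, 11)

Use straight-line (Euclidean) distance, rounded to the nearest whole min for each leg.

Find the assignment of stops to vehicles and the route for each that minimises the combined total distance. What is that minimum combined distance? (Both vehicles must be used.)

58 min — the smallest possible combined total.

Try each way of splitting the stops between the two vehicles (each non-empty) and, for each split, find the best tour for each vehicle:
  {Pine} + {Thorn, Ivy, Oak, North}: 12 + 46 = 58
  {Thorn} + {Pine, Ivy, Oak, North}: 22 + 49 = 71
  {Pine, Thorn} + {Ivy, Oak, North}: 25 + 47 = 72
  {Ivy} + {Pine, Thorn, Oak, North}: 32 + 48 = 80
  {Pine, Ivy} + {Thorn, Oak, North}: 34 + 45 = 79
  {Thorn, Ivy} + {Pine, Oak, North}: 31 + 48 = 79
  … (15 splits in total)
Best: vehicle 1 Dale → Pine → Dale = 12; vehicle 2 Dale → Thorn → Ivy → North → Oak → Dale = 46; combined 58.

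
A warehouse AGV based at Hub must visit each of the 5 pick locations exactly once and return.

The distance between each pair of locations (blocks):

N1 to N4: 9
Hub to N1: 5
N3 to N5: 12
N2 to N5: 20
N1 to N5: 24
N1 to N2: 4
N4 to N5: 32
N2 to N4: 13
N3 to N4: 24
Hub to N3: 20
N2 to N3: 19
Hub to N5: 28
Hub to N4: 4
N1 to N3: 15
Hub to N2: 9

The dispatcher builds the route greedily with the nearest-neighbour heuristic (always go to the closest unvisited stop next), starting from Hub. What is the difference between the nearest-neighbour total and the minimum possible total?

Hub: N4=4, N1=5, N2=9, N3=20, N5=28 ⇒ N4
N4: N1=9, N2=13, N3=24, N5=32 ⇒ N1
N1: N2=4, N3=15, N5=24 ⇒ N2
N2: N3=19, N5=20 ⇒ N3
N3: N5=12 ⇒ N5
NN route Hub → N4 → N1 → N2 → N3 → N5 → Hub costs 76.
Optimal: Hub → N1 → N2 → N5 → N3 → N4 → Hub costs 69 (by enumerating all 60 distinct tours).
Excess = 76 − 69 = 7.

Excess over optimum: 7 blocks.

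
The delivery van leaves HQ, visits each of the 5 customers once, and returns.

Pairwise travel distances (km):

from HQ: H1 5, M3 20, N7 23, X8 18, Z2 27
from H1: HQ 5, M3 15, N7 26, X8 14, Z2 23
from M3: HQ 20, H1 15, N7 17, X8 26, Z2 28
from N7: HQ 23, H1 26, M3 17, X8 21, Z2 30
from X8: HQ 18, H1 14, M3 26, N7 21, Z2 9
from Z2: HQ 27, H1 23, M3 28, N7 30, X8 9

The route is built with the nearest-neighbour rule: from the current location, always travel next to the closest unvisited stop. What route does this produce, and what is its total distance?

At HQ the remaining stops are H1 5, X8 18, M3 20, N7 23, Z2 27; go to H1.
At H1 the remaining stops are X8 14, M3 15, Z2 23, N7 26; go to X8.
At X8 the remaining stops are Z2 9, N7 21, M3 26; go to Z2.
At Z2 the remaining stops are M3 28, N7 30; go to M3.
At M3 the remaining stops are N7 17; go to N7.
Return N7→HQ: 23.
Total = 5 + 14 + 9 + 28 + 17 + 23 = 96.

Nearest-neighbour total = 96 km; route HQ → H1 → X8 → Z2 → M3 → N7 → HQ.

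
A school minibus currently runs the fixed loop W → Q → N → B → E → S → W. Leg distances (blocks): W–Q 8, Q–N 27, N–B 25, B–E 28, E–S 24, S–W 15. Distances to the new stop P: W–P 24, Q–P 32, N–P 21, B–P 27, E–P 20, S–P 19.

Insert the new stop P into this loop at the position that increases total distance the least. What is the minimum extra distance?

Adding 15 blocks by placing P on the E–S leg.

Insertion cost between consecutive stops i–j is d(i,P) + d(P,j) − d(i,j):
  between W and Q: 24 + 32 − 8 = 48
  between Q and N: 32 + 21 − 27 = 26
  between N and B: 21 + 27 − 25 = 23
  between B and E: 27 + 20 − 28 = 19
  between E and S: 20 + 19 − 24 = 15
  between S and W: 19 + 24 − 15 = 28
Cheapest insertion is between E and S, adding 15.
New total = 127 + 15 = 142.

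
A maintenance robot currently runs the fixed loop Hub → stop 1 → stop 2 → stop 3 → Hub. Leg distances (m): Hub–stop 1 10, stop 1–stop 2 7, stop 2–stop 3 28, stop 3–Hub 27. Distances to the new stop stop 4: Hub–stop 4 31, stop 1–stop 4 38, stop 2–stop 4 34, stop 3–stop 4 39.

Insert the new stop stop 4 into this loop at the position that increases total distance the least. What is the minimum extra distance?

Insertion cost between consecutive stops i–j is d(i,stop 4) + d(stop 4,j) − d(i,j):
  between Hub and stop 1: 31 + 38 − 10 = 59
  between stop 1 and stop 2: 38 + 34 − 7 = 65
  between stop 2 and stop 3: 34 + 39 − 28 = 45
  between stop 3 and Hub: 39 + 31 − 27 = 43
Cheapest insertion is between stop 3 and Hub, adding 43.
New total = 72 + 43 = 115.

+43 m — insert stop 4 between stop 3 and Hub.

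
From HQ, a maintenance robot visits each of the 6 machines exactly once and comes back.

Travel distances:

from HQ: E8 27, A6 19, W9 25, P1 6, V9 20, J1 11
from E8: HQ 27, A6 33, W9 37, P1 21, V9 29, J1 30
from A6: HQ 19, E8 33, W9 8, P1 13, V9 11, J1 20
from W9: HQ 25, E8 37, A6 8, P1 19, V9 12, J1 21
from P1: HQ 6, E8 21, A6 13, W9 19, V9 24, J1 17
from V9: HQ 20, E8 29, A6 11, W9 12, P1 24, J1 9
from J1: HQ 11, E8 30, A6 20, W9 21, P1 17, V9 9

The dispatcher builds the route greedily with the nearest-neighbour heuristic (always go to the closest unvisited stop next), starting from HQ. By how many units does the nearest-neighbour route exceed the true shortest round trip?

The nearest-neighbour route is 5 longer than optimal.

From HQ: P1=6, J1=11, A6=19, V9=20, W9=25, E8=27 → choose P1 (6).
From P1: A6=13, J1=17, W9=19, E8=21, V9=24 → choose A6 (13).
From A6: W9=8, V9=11, J1=20, E8=33 → choose W9 (8).
From W9: V9=12, J1=21, E8=37 → choose V9 (12).
From V9: J1=9, E8=29 → choose J1 (9).
From J1: E8=30 → choose E8 (30).
NN route HQ → P1 → A6 → W9 → V9 → J1 → E8 → HQ costs 105.
Optimal: HQ → P1 → E8 → A6 → W9 → V9 → J1 → HQ costs 100 (by enumerating all 360 distinct tours).
Excess = 105 − 100 = 5.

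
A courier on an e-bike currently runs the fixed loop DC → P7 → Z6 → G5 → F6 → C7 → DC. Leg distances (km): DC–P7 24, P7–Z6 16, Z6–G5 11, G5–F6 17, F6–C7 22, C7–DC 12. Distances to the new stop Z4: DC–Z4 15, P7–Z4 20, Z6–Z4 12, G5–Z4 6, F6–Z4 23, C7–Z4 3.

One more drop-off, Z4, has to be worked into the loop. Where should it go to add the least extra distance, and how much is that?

Minimum extra distance: 4 km, inserting Z4 between F6 and C7.

Insertion cost between consecutive stops i–j is d(i,Z4) + d(Z4,j) − d(i,j):
  between DC and P7: 15 + 20 − 24 = 11
  between P7 and Z6: 20 + 12 − 16 = 16
  between Z6 and G5: 12 + 6 − 11 = 7
  between G5 and F6: 6 + 23 − 17 = 12
  between F6 and C7: 23 + 3 − 22 = 4
  between C7 and DC: 3 + 15 − 12 = 6
Cheapest insertion is between F6 and C7, adding 4.
New total = 102 + 4 = 106.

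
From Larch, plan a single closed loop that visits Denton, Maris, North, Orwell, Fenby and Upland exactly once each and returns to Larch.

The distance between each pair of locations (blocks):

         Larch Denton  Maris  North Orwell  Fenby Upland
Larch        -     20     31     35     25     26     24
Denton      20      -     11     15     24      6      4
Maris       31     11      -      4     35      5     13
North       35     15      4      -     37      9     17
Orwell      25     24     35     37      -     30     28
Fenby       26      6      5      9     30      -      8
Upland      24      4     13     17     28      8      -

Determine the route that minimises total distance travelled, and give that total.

103 blocks — the shortest possible round trip.

Larch-Denton-Maris-North-Orwell-Fenby-Upland-Larch: 20+11+4+37+30+8+24 = 134
Larch-Denton-Maris-North-Orwell-Upland-Fenby-Larch: 20+11+4+37+28+8+26 = 134
Larch-Denton-Maris-North-Fenby-Orwell-Upland-Larch: 20+11+4+9+30+28+24 = 126
Larch-Denton-Maris-North-Fenby-Upland-Orwell-Larch: 20+11+4+9+8+28+25 = 105
Larch-Denton-Maris-North-Upland-Orwell-Fenby-Larch: 20+11+4+17+28+30+26 = 136
Larch-Denton-Maris-North-Upland-Fenby-Orwell-Larch: 20+11+4+17+8+30+25 = 115
Larch-Denton-Maris-Orwell-North-Fenby-Upland-Larch: 20+11+35+37+9+8+24 = 144
Larch-Denton-Maris-Orwell-North-Upland-Fenby-Larch: 20+11+35+37+17+8+26 = 154
… (352 more)
Larch-Denton-Upland-Fenby-Maris-North-Orwell-Larch: 20+4+8+5+4+37+25 = 103  ← best
The minimum is 103.
One optimal route: Larch → Denton → Upland → Fenby → Maris → North → Orwell → Larch (or its reverse).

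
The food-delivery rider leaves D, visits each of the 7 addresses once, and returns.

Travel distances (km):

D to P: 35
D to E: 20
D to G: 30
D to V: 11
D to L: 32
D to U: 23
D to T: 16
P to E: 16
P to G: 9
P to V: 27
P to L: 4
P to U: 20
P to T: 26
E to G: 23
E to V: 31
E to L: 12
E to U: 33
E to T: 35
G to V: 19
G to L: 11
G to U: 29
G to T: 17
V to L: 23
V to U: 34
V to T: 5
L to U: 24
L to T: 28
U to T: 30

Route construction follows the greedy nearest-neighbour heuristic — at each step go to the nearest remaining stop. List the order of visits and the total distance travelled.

From D: distances to unvisited — V=11, T=16, E=20, U=23, G=30, L=32, P=35. Nearest is V (11).
From V: distances to unvisited — T=5, G=19, L=23, P=27, E=31, U=34. Nearest is T (5).
From T: distances to unvisited — G=17, P=26, L=28, U=30, E=35. Nearest is G (17).
From G: distances to unvisited — P=9, L=11, E=23, U=29. Nearest is P (9).
From P: distances to unvisited — L=4, E=16, U=20. Nearest is L (4).
From L: distances to unvisited — E=12, U=24. Nearest is E (12).
From E: distances to unvisited — U=33. Nearest is U (33).
Return U→D: 23.
Total = 11 + 5 + 17 + 9 + 4 + 12 + 33 + 23 = 114.

Total distance 114 km via the nearest-neighbour route D → V → T → G → P → L → E → U → D.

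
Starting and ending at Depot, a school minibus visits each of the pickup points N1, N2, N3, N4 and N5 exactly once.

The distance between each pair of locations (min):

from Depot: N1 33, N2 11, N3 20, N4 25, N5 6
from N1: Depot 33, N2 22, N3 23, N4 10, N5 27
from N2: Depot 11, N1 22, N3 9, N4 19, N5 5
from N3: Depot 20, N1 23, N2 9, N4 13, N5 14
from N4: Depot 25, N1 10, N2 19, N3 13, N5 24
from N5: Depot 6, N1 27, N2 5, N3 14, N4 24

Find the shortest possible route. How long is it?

With 5 stops there are 5!/2 = 60 distinct round trips (a route and its reverse cost the same).
Depot-N1-N2-N3-N4-N5-Depot: 33+22+9+13+24+6 = 107
Depot-N1-N2-N3-N5-N4-Depot: 33+22+9+14+24+25 = 127
Depot-N1-N2-N4-N3-N5-Depot: 33+22+19+13+14+6 = 107
Depot-N1-N2-N4-N5-N3-Depot: 33+22+19+24+14+20 = 132
Depot-N1-N2-N5-N3-N4-Depot: 33+22+5+14+13+25 = 112
Depot-N1-N2-N5-N4-N3-Depot: 33+22+5+24+13+20 = 117
Depot-N1-N3-N2-N4-N5-Depot: 33+23+9+19+24+6 = 114
Depot-N1-N3-N2-N5-N4-Depot: 33+23+9+5+24+25 = 119
Depot-N1-N3-N4-N2-N5-Depot: 33+23+13+19+5+6 = 99
Depot-N1-N3-N4-N5-N2-Depot: 33+23+13+24+5+11 = 109
Depot-N1-N3-N5-N2-N4-Depot: 33+23+14+5+19+25 = 119
Depot-N1-N3-N5-N4-N2-Depot: 33+23+14+24+19+11 = 124
Depot-N1-N4-N2-N3-N5-Depot: 33+10+19+9+14+6 = 91
Depot-N1-N4-N2-N5-N3-Depot: 33+10+19+5+14+20 = 101
… (46 more)
Depot-N1-N4-N3-N2-N5-Depot: 33+10+13+9+5+6 = 76  ← best
The minimum is 76.
One optimal route: Depot → N1 → N4 → N3 → N2 → N5 → Depot (or its reverse).

Minimum total distance: 76 min.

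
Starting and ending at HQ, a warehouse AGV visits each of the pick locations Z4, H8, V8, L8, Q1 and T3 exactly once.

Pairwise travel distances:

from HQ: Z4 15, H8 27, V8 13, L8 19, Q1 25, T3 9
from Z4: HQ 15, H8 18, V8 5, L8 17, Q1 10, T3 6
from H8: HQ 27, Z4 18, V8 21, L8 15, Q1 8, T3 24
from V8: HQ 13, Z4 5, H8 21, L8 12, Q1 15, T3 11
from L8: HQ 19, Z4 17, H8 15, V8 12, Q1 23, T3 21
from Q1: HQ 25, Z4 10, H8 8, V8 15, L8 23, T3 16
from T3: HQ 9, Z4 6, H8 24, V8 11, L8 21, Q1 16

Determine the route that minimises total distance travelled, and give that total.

Shortest round trip = 73.

There are 360 distinct closed tours to check (reversals are equivalent).
HQ-Z4-H8-V8-L8-Q1-T3-HQ: 15+18+21+12+23+16+9 = 114
HQ-Z4-H8-V8-L8-T3-Q1-HQ: 15+18+21+12+21+16+25 = 128
HQ-Z4-H8-V8-Q1-L8-T3-HQ: 15+18+21+15+23+21+9 = 122
HQ-Z4-H8-V8-Q1-T3-L8-HQ: 15+18+21+15+16+21+19 = 125
HQ-Z4-H8-V8-T3-L8-Q1-HQ: 15+18+21+11+21+23+25 = 134
HQ-Z4-H8-V8-T3-Q1-L8-HQ: 15+18+21+11+16+23+19 = 123
HQ-Z4-H8-L8-V8-Q1-T3-HQ: 15+18+15+12+15+16+9 = 100
HQ-Z4-H8-L8-V8-T3-Q1-HQ: 15+18+15+12+11+16+25 = 112
… (352 more)
HQ-V8-L8-H8-Q1-Z4-T3-HQ: 13+12+15+8+10+6+9 = 73  ← best
The minimum is 73.
One optimal route: HQ → V8 → L8 → H8 → Q1 → Z4 → T3 → HQ (or its reverse).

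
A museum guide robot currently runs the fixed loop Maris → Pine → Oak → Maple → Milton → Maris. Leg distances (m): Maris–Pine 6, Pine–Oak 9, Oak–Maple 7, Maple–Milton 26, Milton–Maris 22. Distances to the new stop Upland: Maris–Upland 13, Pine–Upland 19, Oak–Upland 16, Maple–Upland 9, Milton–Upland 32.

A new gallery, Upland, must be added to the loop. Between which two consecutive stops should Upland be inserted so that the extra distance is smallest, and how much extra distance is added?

Insertion cost between consecutive stops i–j is d(i,Upland) + d(Upland,j) − d(i,j):
  between Maris and Pine: 13 + 19 − 6 = 26
  between Pine and Oak: 19 + 16 − 9 = 26
  between Oak and Maple: 16 + 9 − 7 = 18
  between Maple and Milton: 9 + 32 − 26 = 15
  between Milton and Maris: 32 + 13 − 22 = 23
Cheapest insertion is between Maple and Milton, adding 15.
New total = 70 + 15 = 85.

Adding 15 m by placing Upland on the Maple–Milton leg.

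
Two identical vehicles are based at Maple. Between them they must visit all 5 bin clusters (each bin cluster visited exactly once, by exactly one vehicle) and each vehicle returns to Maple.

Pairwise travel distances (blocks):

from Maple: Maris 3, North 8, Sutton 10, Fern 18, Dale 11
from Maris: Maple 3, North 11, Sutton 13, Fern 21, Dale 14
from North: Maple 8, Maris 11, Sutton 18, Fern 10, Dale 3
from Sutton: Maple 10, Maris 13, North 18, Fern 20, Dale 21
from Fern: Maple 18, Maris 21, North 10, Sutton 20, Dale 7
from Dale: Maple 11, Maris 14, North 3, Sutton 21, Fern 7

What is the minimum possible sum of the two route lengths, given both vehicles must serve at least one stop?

There are 2^4 − 1 = 15 ways to divide the 5 stops into two non-empty groups. For each, the best each vehicle can do is its own shortest tour through its group:
  {Maris} + {North, Sutton, Fern, Dale}: 6 + 48 = 54
  {North} + {Maris, Sutton, Fern, Dale}: 16 + 54 = 70
  {Maris, North} + {Sutton, Fern, Dale}: 22 + 48 = 70
  {Sutton} + {Maris, North, Fern, Dale}: 20 + 42 = 62
  {Maris, Sutton} + {North, Fern, Dale}: 26 + 36 = 62
  {North, Sutton} + {Maris, Fern, Dale}: 36 + 42 = 78
  … (15 splits in total)
Best: vehicle 1 Maple → Maris → Maple = 6; vehicle 2 Maple → North → Dale → Fern → Sutton → Maple = 48; combined 54.

54 blocks — the smallest possible combined total.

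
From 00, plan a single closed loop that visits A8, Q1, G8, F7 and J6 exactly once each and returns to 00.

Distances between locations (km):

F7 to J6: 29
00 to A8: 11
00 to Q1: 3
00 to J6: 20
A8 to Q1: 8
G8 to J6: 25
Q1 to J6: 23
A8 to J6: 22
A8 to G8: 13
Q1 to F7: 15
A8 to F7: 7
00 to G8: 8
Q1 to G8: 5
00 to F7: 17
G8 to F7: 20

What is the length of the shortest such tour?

There are 60 distinct closed tours to check (reversals are equivalent).
00 - A8 - Q1 - G8 - F7 - J6 - 00: 11+8+5+20+29+20 = 93
00 - A8 - Q1 - G8 - J6 - F7 - 00: 11+8+5+25+29+17 = 95
00 - A8 - Q1 - F7 - G8 - J6 - 00: 11+8+15+20+25+20 = 99
00 - A8 - Q1 - F7 - J6 - G8 - 00: 11+8+15+29+25+8 = 96
00 - A8 - Q1 - J6 - G8 - F7 - 00: 11+8+23+25+20+17 = 104
00 - A8 - Q1 - J6 - F7 - G8 - 00: 11+8+23+29+20+8 = 99
00 - A8 - G8 - Q1 - F7 - J6 - 00: 11+13+5+15+29+20 = 93
00 - A8 - G8 - Q1 - J6 - F7 - 00: 11+13+5+23+29+17 = 98
00 - A8 - G8 - F7 - Q1 - J6 - 00: 11+13+20+15+23+20 = 102
00 - A8 - G8 - F7 - J6 - Q1 - 00: 11+13+20+29+23+3 = 99
00 - A8 - G8 - J6 - Q1 - F7 - 00: 11+13+25+23+15+17 = 104
00 - A8 - G8 - J6 - F7 - Q1 - 00: 11+13+25+29+15+3 = 96
00 - A8 - F7 - Q1 - G8 - J6 - 00: 11+7+15+5+25+20 = 83
00 - A8 - F7 - Q1 - J6 - G8 - 00: 11+7+15+23+25+8 = 89
… (46 more)
00 - Q1 - G8 - A8 - F7 - J6 - 00: 3+5+13+7+29+20 = 77  ← best
The minimum is 77.
One optimal route: 00 → Q1 → G8 → A8 → F7 → J6 → 00 (or its reverse).

Minimum total distance: 77 km.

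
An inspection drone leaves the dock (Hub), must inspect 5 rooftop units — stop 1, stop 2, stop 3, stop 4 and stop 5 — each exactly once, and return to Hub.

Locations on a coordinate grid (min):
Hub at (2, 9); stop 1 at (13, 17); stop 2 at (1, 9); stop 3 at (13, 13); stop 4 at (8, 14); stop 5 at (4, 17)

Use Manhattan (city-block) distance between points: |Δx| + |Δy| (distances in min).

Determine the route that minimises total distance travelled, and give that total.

Hub-stop 1-stop 2-stop 3-stop 4-stop 5-Hub: 19+20+16+6+7+10 = 78
Hub-stop 1-stop 2-stop 3-stop 5-stop 4-Hub: 19+20+16+13+7+11 = 86
Hub-stop 1-stop 2-stop 4-stop 3-stop 5-Hub: 19+20+12+6+13+10 = 80
Hub-stop 1-stop 2-stop 4-stop 5-stop 3-Hub: 19+20+12+7+13+15 = 86
Hub-stop 1-stop 2-stop 5-stop 3-stop 4-Hub: 19+20+11+13+6+11 = 80
Hub-stop 1-stop 2-stop 5-stop 4-stop 3-Hub: 19+20+11+7+6+15 = 78
Hub-stop 1-stop 3-stop 2-stop 4-stop 5-Hub: 19+4+16+12+7+10 = 68
Hub-stop 1-stop 3-stop 2-stop 5-stop 4-Hub: 19+4+16+11+7+11 = 68
Hub-stop 1-stop 3-stop 4-stop 2-stop 5-Hub: 19+4+6+12+11+10 = 62
Hub-stop 1-stop 3-stop 4-stop 5-stop 2-Hub: 19+4+6+7+11+1 = 48
Hub-stop 1-stop 3-stop 5-stop 2-stop 4-Hub: 19+4+13+11+12+11 = 70
Hub-stop 1-stop 3-stop 5-stop 4-stop 2-Hub: 19+4+13+7+12+1 = 56
Hub-stop 1-stop 4-stop 2-stop 3-stop 5-Hub: 19+8+12+16+13+10 = 78
Hub-stop 1-stop 4-stop 2-stop 5-stop 3-Hub: 19+8+12+11+13+15 = 78
… (46 more)
Hub-stop 2-stop 4-stop 3-stop 1-stop 5-Hub: 1+12+6+4+9+10 = 42  ← best
The minimum is 42.
One optimal route: Hub → stop 2 → stop 4 → stop 3 → stop 1 → stop 5 → Hub (or its reverse).

42 min — the shortest possible round trip.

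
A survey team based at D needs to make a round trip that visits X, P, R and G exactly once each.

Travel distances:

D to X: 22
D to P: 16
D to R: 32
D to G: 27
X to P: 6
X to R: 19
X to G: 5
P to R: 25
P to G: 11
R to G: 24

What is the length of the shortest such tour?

Minimum total distance: 83.

With 4 stops there are 4!/2 = 12 distinct round trips (a route and its reverse cost the same).
D - X - P - R - G - D: 22+6+25+24+27 = 104
D - X - P - G - R - D: 22+6+11+24+32 = 95
D - X - R - P - G - D: 22+19+25+11+27 = 104
D - X - R - G - P - D: 22+19+24+11+16 = 92
D - X - G - P - R - D: 22+5+11+25+32 = 95
D - X - G - R - P - D: 22+5+24+25+16 = 92
D - P - X - R - G - D: 16+6+19+24+27 = 92
D - P - X - G - R - D: 16+6+5+24+32 = 83
D - P - R - X - G - D: 16+25+19+5+27 = 92
D - P - G - X - R - D: 16+11+5+19+32 = 83
D - R - X - P - G - D: 32+19+6+11+27 = 95
D - R - P - X - G - D: 32+25+6+5+27 = 95
The minimum is 83.
One optimal route: D → P → X → G → R → D (or its reverse).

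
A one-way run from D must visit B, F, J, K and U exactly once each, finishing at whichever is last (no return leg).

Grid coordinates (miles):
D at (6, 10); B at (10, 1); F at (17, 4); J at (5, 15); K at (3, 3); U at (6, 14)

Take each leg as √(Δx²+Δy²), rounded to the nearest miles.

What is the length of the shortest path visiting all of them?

Shortest open route: 32 miles.

There are 5! = 120 possible orderings.
D - B - F - J - K - U: 10+8+16+12+11 = 57
D - B - F - J - U - K: 10+8+16+1+11 = 46
D - B - F - K - J - U: 10+8+14+12+1 = 45
D - B - F - K - U - J: 10+8+14+11+1 = 44
D - B - F - U - J - K: 10+8+15+1+12 = 46
D - B - F - U - K - J: 10+8+15+11+12 = 56
D - B - J - F - K - U: 10+15+16+14+11 = 66
D - B - J - F - U - K: 10+15+16+15+11 = 67
D - B - J - K - F - U: 10+15+12+14+15 = 66
D - B - J - K - U - F: 10+15+12+11+15 = 63
D - B - J - U - F - K: 10+15+1+15+14 = 55
D - B - J - U - K - F: 10+15+1+11+14 = 51
D - B - K - F - J - U: 10+7+14+16+1 = 48
D - B - K - F - U - J: 10+7+14+15+1 = 47
… (106 more)
D - J - U - K - B - F: 5+1+11+7+8 = 32  ← best
The minimum is 32.
One shortest path: D → J → U → K → B → F.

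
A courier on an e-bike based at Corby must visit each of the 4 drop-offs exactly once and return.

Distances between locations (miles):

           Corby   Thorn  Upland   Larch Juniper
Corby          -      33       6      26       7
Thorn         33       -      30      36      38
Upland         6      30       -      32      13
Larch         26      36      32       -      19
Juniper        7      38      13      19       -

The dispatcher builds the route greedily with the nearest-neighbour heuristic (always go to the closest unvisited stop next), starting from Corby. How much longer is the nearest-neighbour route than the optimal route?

From Corby: Upland=6, Juniper=7, Larch=26, Thorn=33 → choose Upland (6).
From Upland: Juniper=13, Thorn=30, Larch=32 → choose Juniper (13).
From Juniper: Larch=19, Thorn=38 → choose Larch (19).
From Larch: Thorn=36 → choose Thorn (36).
NN route Corby → Upland → Juniper → Larch → Thorn → Corby costs 107.
Optimal: Corby → Upland → Thorn → Larch → Juniper → Corby costs 98 (by enumerating all 12 distinct tours).
Excess = 107 − 98 = 9.

9 miles longer than the optimal tour.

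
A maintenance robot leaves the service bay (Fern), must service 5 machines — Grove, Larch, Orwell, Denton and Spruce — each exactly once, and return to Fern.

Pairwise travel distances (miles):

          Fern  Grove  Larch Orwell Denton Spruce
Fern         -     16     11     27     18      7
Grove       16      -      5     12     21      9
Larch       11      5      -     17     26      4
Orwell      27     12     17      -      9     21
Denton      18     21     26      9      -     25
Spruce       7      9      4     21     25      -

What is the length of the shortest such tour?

Shortest round trip = 55 miles.

There are 60 distinct closed tours to check (reversals are equivalent).
Fern → Grove → Larch → Orwell → Denton → Spruce → Fern: 16+5+17+9+25+7 = 79
Fern → Grove → Larch → Orwell → Spruce → Denton → Fern: 16+5+17+21+25+18 = 102
Fern → Grove → Larch → Denton → Orwell → Spruce → Fern: 16+5+26+9+21+7 = 84
Fern → Grove → Larch → Denton → Spruce → Orwell → Fern: 16+5+26+25+21+27 = 120
Fern → Grove → Larch → Spruce → Orwell → Denton → Fern: 16+5+4+21+9+18 = 73
Fern → Grove → Larch → Spruce → Denton → Orwell → Fern: 16+5+4+25+9+27 = 86
Fern → Grove → Orwell → Larch → Denton → Spruce → Fern: 16+12+17+26+25+7 = 103
Fern → Grove → Orwell → Larch → Spruce → Denton → Fern: 16+12+17+4+25+18 = 92
Fern → Grove → Orwell → Denton → Larch → Spruce → Fern: 16+12+9+26+4+7 = 74
Fern → Grove → Orwell → Denton → Spruce → Larch → Fern: 16+12+9+25+4+11 = 77
Fern → Grove → Orwell → Spruce → Larch → Denton → Fern: 16+12+21+4+26+18 = 97
Fern → Grove → Orwell → Spruce → Denton → Larch → Fern: 16+12+21+25+26+11 = 111
Fern → Grove → Denton → Larch → Orwell → Spruce → Fern: 16+21+26+17+21+7 = 108
Fern → Grove → Denton → Larch → Spruce → Orwell → Fern: 16+21+26+4+21+27 = 115
… (46 more)
Fern → Denton → Orwell → Grove → Larch → Spruce → Fern: 18+9+12+5+4+7 = 55  ← best
The minimum is 55.
One optimal route: Fern → Denton → Orwell → Grove → Larch → Spruce → Fern (or its reverse).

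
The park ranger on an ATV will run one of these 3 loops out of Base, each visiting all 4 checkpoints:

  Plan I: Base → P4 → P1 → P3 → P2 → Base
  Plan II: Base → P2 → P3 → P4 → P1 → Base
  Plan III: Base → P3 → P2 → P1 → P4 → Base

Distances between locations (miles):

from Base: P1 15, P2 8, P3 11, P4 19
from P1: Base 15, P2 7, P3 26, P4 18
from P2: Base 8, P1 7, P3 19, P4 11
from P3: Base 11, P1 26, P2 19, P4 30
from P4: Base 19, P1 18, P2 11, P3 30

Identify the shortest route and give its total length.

Shortest is Plan III, total 74 miles.

Plan I: 19 + 18 + 26 + 19 + 8 = 90
Plan II: 8 + 19 + 30 + 18 + 15 = 90
Plan III: 11 + 19 + 7 + 18 + 19 = 74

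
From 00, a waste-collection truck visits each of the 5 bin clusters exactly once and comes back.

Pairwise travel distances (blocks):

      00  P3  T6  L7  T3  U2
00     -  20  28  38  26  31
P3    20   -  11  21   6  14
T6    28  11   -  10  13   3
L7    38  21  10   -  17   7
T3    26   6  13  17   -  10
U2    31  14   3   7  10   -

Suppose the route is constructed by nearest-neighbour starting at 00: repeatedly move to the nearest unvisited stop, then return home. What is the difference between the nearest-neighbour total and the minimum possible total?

From 00: P3=20, T3=26, T6=28, U2=31, L7=38 → choose P3 (20).
From P3: T3=6, T6=11, U2=14, L7=21 → choose T3 (6).
From T3: U2=10, T6=13, L7=17 → choose U2 (10).
From U2: T6=3, L7=7 → choose T6 (3).
From T6: L7=10 → choose L7 (10).
NN route 00 → P3 → T3 → U2 → T6 → L7 → 00 costs 87.
Optimal: 00 → P3 → T3 → L7 → U2 → T6 → 00 costs 81 (by enumerating all 60 distinct tours).
Excess = 87 − 81 = 6.

Excess over optimum: 6 blocks.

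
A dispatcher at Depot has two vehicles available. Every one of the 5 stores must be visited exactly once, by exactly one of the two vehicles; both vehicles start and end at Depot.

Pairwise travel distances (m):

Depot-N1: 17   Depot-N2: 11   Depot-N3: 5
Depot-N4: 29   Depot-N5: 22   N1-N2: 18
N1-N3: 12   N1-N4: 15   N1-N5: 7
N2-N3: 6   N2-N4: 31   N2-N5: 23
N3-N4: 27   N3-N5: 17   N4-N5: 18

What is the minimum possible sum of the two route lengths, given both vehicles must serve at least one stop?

93 m — the smallest possible combined total.

Check every non-empty split of the stops between the two vehicles; for each half take its own optimal tour:
  {N1} + {N2, N3, N4, N5}: 34 + 81 = 115
  {N2} + {N1, N3, N4, N5}: 22 + 71 = 93
  {N1, N2} + {N3, N4, N5}: 46 + 69 = 115
  {N3} + {N1, N2, N4, N5}: 10 + 83 = 93
  {N1, N3} + {N2, N4, N5}: 34 + 81 = 115
  {N2, N3} + {N1, N4, N5}: 22 + 71 = 93
  … (15 splits in total)
Best: vehicle 1 Depot → N2 → Depot = 22; vehicle 2 Depot → N3 → N1 → N5 → N4 → Depot = 71; combined 93.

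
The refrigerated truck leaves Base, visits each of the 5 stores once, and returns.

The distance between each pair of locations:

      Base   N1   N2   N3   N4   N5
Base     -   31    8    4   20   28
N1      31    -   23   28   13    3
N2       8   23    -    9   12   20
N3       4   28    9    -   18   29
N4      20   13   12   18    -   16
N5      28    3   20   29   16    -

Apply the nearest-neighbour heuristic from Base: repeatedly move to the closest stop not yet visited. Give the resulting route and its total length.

Total distance 69 via the nearest-neighbour route Base → N3 → N2 → N4 → N1 → N5 → Base.

From Base: distances to unvisited — N3=4, N2=8, N4=20, N5=28, N1=31. Nearest is N3 (4).
From N3: distances to unvisited — N2=9, N4=18, N1=28, N5=29. Nearest is N2 (9).
From N2: distances to unvisited — N4=12, N5=20, N1=23. Nearest is N4 (12).
From N4: distances to unvisited — N1=13, N5=16. Nearest is N1 (13).
From N1: distances to unvisited — N5=3. Nearest is N5 (3).
Return N5→Base: 28.
Total = 4 + 9 + 12 + 13 + 3 + 28 = 69.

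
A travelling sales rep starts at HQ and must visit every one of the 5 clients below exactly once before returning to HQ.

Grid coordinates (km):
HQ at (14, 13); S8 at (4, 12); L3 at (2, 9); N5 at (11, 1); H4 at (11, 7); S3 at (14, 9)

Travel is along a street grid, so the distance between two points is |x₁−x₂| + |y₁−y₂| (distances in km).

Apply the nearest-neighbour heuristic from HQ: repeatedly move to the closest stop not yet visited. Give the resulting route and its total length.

At HQ the remaining stops are S3 4, H4 9, S8 11, N5 15, L3 16; go to S3.
At S3 the remaining stops are H4 5, N5 11, L3 12, S8 13; go to H4.
At H4 the remaining stops are N5 6, L3 11, S8 12; go to N5.
At N5 the remaining stops are L3 17, S8 18; go to L3.
At L3 the remaining stops are S8 5; go to S8.
Return S8→HQ: 11.
Total = 4 + 5 + 6 + 17 + 5 + 11 = 48.

Nearest-neighbour total = 48 km; route HQ → S3 → H4 → N5 → L3 → S8 → HQ.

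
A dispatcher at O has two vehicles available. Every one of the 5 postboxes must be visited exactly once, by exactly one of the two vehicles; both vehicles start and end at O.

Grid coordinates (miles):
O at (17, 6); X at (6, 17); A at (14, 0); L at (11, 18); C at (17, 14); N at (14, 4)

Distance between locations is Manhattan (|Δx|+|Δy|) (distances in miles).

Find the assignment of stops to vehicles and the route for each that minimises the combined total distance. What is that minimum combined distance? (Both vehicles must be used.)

64 miles — the smallest possible combined total.

Try each way of splitting the stops between the two vehicles (each non-empty) and, for each split, find the best tour for each vehicle:
  {X} + {A, L, C, N}: 44 + 48 = 92
  {A} + {X, L, C, N}: 18 + 50 = 68
  {X, A} + {L, C, N}: 56 + 40 = 96
  {L} + {X, A, C, N}: 36 + 56 = 92
  {X, L} + {A, C, N}: 46 + 34 = 80
  {A, L} + {X, C, N}: 48 + 48 = 96
  … (15 splits in total)
  {X, L, C} + {A, N}: 46 + 18 = 64  ← best
Best: vehicle 1 O → X → L → C → O = 46; vehicle 2 O → A → N → O = 18; combined 64.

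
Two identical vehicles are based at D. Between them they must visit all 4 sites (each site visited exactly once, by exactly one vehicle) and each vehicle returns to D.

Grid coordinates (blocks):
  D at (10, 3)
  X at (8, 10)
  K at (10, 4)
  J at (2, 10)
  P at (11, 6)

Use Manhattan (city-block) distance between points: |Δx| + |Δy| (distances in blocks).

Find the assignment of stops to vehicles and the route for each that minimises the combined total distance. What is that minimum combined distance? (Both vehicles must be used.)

Check every non-empty split of the stops between the two vehicles; for each half take its own optimal tour:
  {X} + {K, J, P}: 18 + 32 = 50
  {K} + {X, J, P}: 2 + 32 = 34
  {X, K} + {J, P}: 18 + 32 = 50
  {J} + {X, K, P}: 30 + 20 = 50
  {X, J} + {K, P}: 30 + 8 = 38
  {K, J} + {X, P}: 30 + 20 = 50
  … (7 splits in total)
Best: vehicle 1 D → K → D = 2; vehicle 2 D → X → J → P → D = 32; combined 34.

34 blocks — the smallest possible combined total.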